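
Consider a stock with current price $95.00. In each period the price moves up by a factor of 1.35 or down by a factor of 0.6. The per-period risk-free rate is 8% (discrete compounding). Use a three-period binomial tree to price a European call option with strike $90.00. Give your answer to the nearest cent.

$34.79

Risk-neutral probability p = (1 + 0.08 − 0.6)/(1.35 − 0.6) = 0.4800/0.7500 = 0.6400
Terminal stock prices: S_uuu = 233.7, S_uud = 103.9, S_udd = 46.17, S_ddd = 20.52
Terminal payoffs (S − K): max(143.7, 0) = 143.7, max(13.88, 0) = 13.88, max(-43.83, 0) = 0, max(-69.48, 0) = 0
Node uu (S = 173.1): V_uu = 1/1.08·[0.6400·143.7356 + 0.3600·13.8825] = 89.8042
Node ud (S = 76.95): V_ud = 1/1.08·[0.6400·13.8825 + 0.3600·0.0000] = 8.2267
Node dd (S = 34.2): V_dd = 1/1.08·[0.6400·0.0000 + 0.3600·0.0000] = 0.0000
Node u (S = 128.2): V_u = 1/1.08·[0.6400·89.8042 + 0.3600·8.2267] = 55.9595
Node d (S = 57): V_d = 1/1.08·[0.6400·8.2267 + 0.3600·0.0000] = 4.8751
Node 0 (S = 95): V_0 = 1/1.08·[0.6400·55.9595 + 0.3600·4.8751] = 34.7862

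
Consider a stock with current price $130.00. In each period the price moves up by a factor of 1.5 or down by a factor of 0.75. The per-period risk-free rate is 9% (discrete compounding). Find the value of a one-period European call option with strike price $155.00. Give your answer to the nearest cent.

$16.64

Risk-neutral probability p = (1 + 0.09 − 0.75)/(1.5 − 0.75) = 0.3400/0.7500 = 0.4533
Terminal stock prices: S_u = 195, S_d = 97.5
Terminal payoffs (S − K): max(40, 0) = 40, max(-57.5, 0) = 0
Node 0 (S = 130): V_0 = 1/1.09·[0.4533·40.0000 + 0.5467·0.0000] = 16.6361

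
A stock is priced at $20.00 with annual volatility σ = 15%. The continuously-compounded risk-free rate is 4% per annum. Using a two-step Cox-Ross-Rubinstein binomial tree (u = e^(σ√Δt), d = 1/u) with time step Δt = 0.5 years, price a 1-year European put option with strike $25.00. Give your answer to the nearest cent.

CRR parameters: u = e^(σ√Δt) = e^(0.15·√0.5) = 1.1119, d = 1/u = 0.8994
Per-period rate: rΔt = 0.04·0.5 = 0.02, so R = e^0.02 = 1.0202
Risk-neutral probability p = (e^0.02 − 0.8994)/(1.1119 − 0.8994) = 0.1208/0.2125 = 0.5686
Terminal stock prices: S_uu = 24.73, S_ud = 20, S_dd = 16.18
Terminal payoffs (K − S): max(0.2738, 0) = 0.2738, max(5, 0) = 5, max(8.823, 0) = 8.823
Node u (S = 22.24): V_u = e^(−0.02)·[0.5686·0.2738 + 0.4314·5.0000] = 2.2671
Node d (S = 17.99): V_d = e^(−0.02)·[0.5686·5.0000 + 0.4314·8.8228] = 6.5177
Node 0 (S = 20): V_0 = e^(−0.02)·[0.5686·2.2671 + 0.4314·6.5177] = 4.0197

$4.02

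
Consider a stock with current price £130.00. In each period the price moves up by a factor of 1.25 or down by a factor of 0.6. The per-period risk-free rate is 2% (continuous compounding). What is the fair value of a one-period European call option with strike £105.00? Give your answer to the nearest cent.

£36.44

Risk-neutral probability p = (e^0.02 − 0.6)/(1.25 − 0.6) = 0.4202/0.6500 = 0.6465
Terminal stock prices: S_u = 162.5, S_d = 78
Terminal payoffs (S − K): max(57.5, 0) = 57.5, max(-27, 0) = 0
Node 0 (S = 130): V_0 = e^(−0.02)·[0.6465·57.5000 + 0.3535·0.0000] = 36.4356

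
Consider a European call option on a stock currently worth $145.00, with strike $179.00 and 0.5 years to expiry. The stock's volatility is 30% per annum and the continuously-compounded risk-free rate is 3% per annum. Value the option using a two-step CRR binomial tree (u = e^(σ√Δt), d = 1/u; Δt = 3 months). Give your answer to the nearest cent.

$3.92

CRR parameters: u = e^(σ√Δt) = e^(0.3·√0.25) = 1.1618, d = 1/u = 0.8607
Per-period rate: rΔt = 0.03·0.25 = 0.0075, so R = e^0.0075 = 1.0075
Risk-neutral probability p = (e^0.0075 − 0.8607)/(1.1618 − 0.8607) = 0.1468/0.3011 = 0.4876
Terminal stock prices: S_uu = 195.7, S_ud = 145, S_dd = 107.4
Terminal payoffs (S − K): max(16.73, 0) = 16.73, max(-34, 0) = 0, max(-71.58, 0) = 0
Node u (S = 168.5): V_u = e^(−0.0075)·[0.4876·16.7295 + 0.5124·0.0000] = 8.0959
Node d (S = 124.8): V_d = e^(−0.0075)·[0.4876·0.0000 + 0.5124·0.0000] = 0.0000
Node 0 (S = 145): V_0 = e^(−0.0075)·[0.4876·8.0959 + 0.5124·0.0000] = 3.9178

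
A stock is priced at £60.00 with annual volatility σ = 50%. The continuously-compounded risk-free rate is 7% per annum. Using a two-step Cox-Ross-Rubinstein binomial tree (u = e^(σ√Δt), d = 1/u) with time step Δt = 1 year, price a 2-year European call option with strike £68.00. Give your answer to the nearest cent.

£16.53

CRR parameters: u = e^(σ√Δt) = e^(0.5·√1) = 1.6487, d = 1/u = 0.6065
Per-period rate: rΔt = 0.07·1 = 0.07, so R = e^0.07 = 1.0725
Risk-neutral probability p = (e^0.07 − 0.6065)/(1.6487 − 0.6065) = 0.4660/1.0422 = 0.4471
Terminal stock prices: S_uu = 163.1, S_ud = 60, S_dd = 22.07
Terminal payoffs (S − K): max(95.1, 0) = 95.1, max(-8, 0) = 0, max(-45.93, 0) = 0
Node u (S = 98.92): V_u = e^(−0.07)·[0.4471·95.0969 + 0.5529·0.0000] = 39.6446
Node d (S = 36.39): V_d = e^(−0.07)·[0.4471·0.0000 + 0.5529·0.0000] = 0.0000
Node 0 (S = 60): V_0 = e^(−0.07)·[0.4471·39.6446 + 0.5529·0.0000] = 16.5273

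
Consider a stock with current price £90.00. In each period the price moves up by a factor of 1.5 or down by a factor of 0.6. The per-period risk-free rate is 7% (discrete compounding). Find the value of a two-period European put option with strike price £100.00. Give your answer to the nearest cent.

Risk-neutral probability p = (1 + 0.07 − 0.6)/(1.5 − 0.6) = 0.4700/0.9000 = 0.5222
Terminal stock prices: S_uu = 202.5, S_ud = 81, S_dd = 32.4
Terminal payoffs (K − S): max(-102.5, 0) = 0, max(19, 0) = 19, max(67.6, 0) = 67.6
Node u (S = 135): V_u = 1/1.07·[0.5222·0.0000 + 0.4778·19.0000] = 8.4839
Node d (S = 54): V_d = 1/1.07·[0.5222·19.0000 + 0.4778·67.6000] = 39.4579
Node 0 (S = 90): V_0 = 1/1.07·[0.5222·8.4839 + 0.4778·39.4579] = 21.7595

£21.76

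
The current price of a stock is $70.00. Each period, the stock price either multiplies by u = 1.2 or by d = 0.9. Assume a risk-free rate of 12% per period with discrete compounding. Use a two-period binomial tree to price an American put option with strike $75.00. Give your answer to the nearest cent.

Risk-neutral probability p = (1 + 0.12 − 0.9)/(1.2 − 0.9) = 0.2200/0.3000 = 0.7333
Terminal stock prices: S_uu = 100.8, S_ud = 75.6, S_dd = 56.7
Terminal payoffs (K − S): max(-25.8, 0) = 0, max(-0.6, 0) = 0, max(18.3, 0) = 18.3
Node u (S = 84): continuation = 1/1.12·[0.7333·0.0000 + 0.2667·0.0000] = 0.0000; exercise value = 0.0000 ≤ continuation, so V_u = 0.0000
Node d (S = 63): continuation = 1/1.12·[0.7333·0.0000 + 0.2667·18.3000] = 4.3571; exercise value = 12.0000 > continuation, so V_d = 12.0000 (exercise)
Node 0 (S = 70): continuation = 1/1.12·[0.7333·0.0000 + 0.2667·12.0000] = 2.8571; exercise value = 5.0000 > continuation, so V_0 = 5.0000 (exercise)

$5.00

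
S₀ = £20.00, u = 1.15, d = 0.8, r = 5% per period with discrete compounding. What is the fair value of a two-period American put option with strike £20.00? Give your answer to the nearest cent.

Risk-neutral probability p = (1 + 0.05 − 0.8)/(1.15 − 0.8) = 0.2500/0.3500 = 0.7143
Terminal stock prices: S_uu = 26.45, S_ud = 18.4, S_dd = 12.8
Terminal payoffs (K − S): max(-6.45, 0) = 0, max(1.6, 0) = 1.6, max(7.2, 0) = 7.2
Node u (S = 23): continuation = 1/1.05·[0.7143·0.0000 + 0.2857·1.6000] = 0.4354; exercise value = 0.0000 ≤ continuation, so V_u = 0.4354
Node d (S = 16): continuation = 1/1.05·[0.7143·1.6000 + 0.2857·7.2000] = 3.0476; exercise value = 4.0000 > continuation, so V_d = 4.0000 (exercise)
Node 0 (S = 20): continuation = 1/1.05·[0.7143·0.4354 + 0.2857·4.0000] = 1.3846; exercise value = 0.0000 ≤ continuation, so V_0 = 1.3846

£1.38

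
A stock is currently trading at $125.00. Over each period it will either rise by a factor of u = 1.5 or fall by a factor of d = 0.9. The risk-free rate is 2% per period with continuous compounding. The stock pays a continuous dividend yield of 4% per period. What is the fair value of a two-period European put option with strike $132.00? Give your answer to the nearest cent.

$22.17

Per-period risk-free factor R = e^0.02 = 1.0202; dividend-adjusted growth = e^(0.02−0.04) = 0.9802.
Risk-neutral probability p = (0.9802 − 0.9)/(1.5 − 0.9) = 0.0802/0.6000 = 0.1337
Terminal stock prices: S_uu = 281.2, S_ud = 168.8, S_dd = 101.2
Terminal payoffs (K − S): max(-149.2, 0) = 0, max(-36.75, 0) = 0, max(30.75, 0) = 30.75
Node u (S = 187.5): V_u = e^(−0.02)·[0.1337·0.0000 + 0.8663·0.0000] = 0.0000
Node d (S = 112.5): V_d = e^(−0.02)·[0.1337·0.0000 + 0.8663·30.7500] = 26.1123
Node 0 (S = 125): V_0 = e^(−0.02)·[0.1337·0.0000 + 0.8663·26.1123] = 22.1741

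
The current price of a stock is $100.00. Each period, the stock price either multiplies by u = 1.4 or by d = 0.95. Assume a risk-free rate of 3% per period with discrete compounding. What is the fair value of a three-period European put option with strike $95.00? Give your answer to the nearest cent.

$4.71

Risk-neutral probability p = (1 + 0.03 − 0.95)/(1.4 − 0.95) = 0.0800/0.4500 = 0.1778
Terminal stock prices: S_uuu = 274.4, S_uud = 186.2, S_udd = 126.3, S_ddd = 85.74
Terminal payoffs (K − S): max(-179.4, 0) = 0, max(-91.2, 0) = 0, max(-31.35, 0) = 0, max(9.263, 0) = 9.263
Node uu (S = 196): V_uu = 1/1.03·[0.1778·0.0000 + 0.8222·0.0000] = 0.0000
Node ud (S = 133): V_ud = 1/1.03·[0.1778·0.0000 + 0.8222·0.0000] = 0.0000
Node dd (S = 90.25): V_dd = 1/1.03·[0.1778·0.0000 + 0.8222·9.2625] = 7.3940
Node u (S = 140): V_u = 1/1.03·[0.1778·0.0000 + 0.8222·0.0000] = 0.0000
Node d (S = 95): V_d = 1/1.03·[0.1778·0.0000 + 0.8222·7.3940] = 5.9024
Node 0 (S = 100): V_0 = 1/1.03·[0.1778·0.0000 + 0.8222·5.9024] = 4.7118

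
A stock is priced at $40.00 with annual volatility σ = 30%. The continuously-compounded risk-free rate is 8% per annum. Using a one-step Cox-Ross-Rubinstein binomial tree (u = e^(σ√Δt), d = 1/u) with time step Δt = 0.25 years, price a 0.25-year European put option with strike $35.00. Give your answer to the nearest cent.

$0.26

CRR parameters: u = e^(σ√Δt) = e^(0.3·√0.25) = 1.1618, d = 1/u = 0.8607
Per-period rate: rΔt = 0.08·0.25 = 0.02, so R = e^0.02 = 1.0202
Risk-neutral probability p = (e^0.02 − 0.8607)/(1.1618 − 0.8607) = 0.1595/0.3011 = 0.5297
Terminal stock prices: S_u = 46.47, S_d = 34.43
Terminal payoffs (K − S): max(-11.47, 0) = 0, max(0.5717, 0) = 0.5717
Node 0 (S = 40): V_0 = e^(−0.02)·[0.5297·0.0000 + 0.4703·0.5717] = 0.2636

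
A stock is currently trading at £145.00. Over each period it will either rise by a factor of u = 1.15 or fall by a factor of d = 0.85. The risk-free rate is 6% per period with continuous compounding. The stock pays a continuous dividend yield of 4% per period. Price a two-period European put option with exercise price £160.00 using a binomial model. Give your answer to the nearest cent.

Per-period risk-free factor R = e^0.06 = 1.0618; dividend-adjusted growth = e^(0.06−0.04) = 1.0202.
Risk-neutral probability p = (1.0202 − 0.85)/(1.15 − 0.85) = 0.1702/0.3000 = 0.5673
Terminal stock prices: S_uu = 191.8, S_ud = 141.7, S_dd = 104.8
Terminal payoffs (K − S): max(-31.76, 0) = 0, max(18.26, 0) = 18.26, max(55.24, 0) = 55.24
Node u (S = 166.8): V_u = e^(−0.06)·[0.5673·0.0000 + 0.4327·18.2625] = 7.4413
Node d (S = 123.2): V_d = e^(−0.06)·[0.5673·18.2625 + 0.4327·55.2375] = 32.2650
Node 0 (S = 145): V_0 = e^(−0.06)·[0.5673·7.4413 + 0.4327·32.2650] = 17.1228

£17.12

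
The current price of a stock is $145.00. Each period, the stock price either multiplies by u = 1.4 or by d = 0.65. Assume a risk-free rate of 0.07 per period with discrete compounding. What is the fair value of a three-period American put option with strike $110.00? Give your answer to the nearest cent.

Risk-neutral probability p = (1 + 0.07 − 0.65)/(1.4 − 0.65) = 0.4200/0.7500 = 0.5600
Terminal stock prices: S_uuu = 397.9, S_uud = 184.7, S_udd = 85.77, S_ddd = 39.82
Terminal payoffs (K − S): max(-287.9, 0) = 0, max(-74.73, 0) = 0, max(24.23, 0) = 24.23, max(70.18, 0) = 70.18
Node uu (S = 284.2): continuation = 1/1.07·[0.5600·0.0000 + 0.4400·0.0000] = 0.0000; exercise value = 0.0000 ≤ continuation, so V_uu = 0.0000
Node ud (S = 132): continuation = 1/1.07·[0.5600·0.0000 + 0.4400·24.2325] = 9.9648; exercise value = 0.0000 ≤ continuation, so V_ud = 9.9648
Node dd (S = 61.26): continuation = 1/1.07·[0.5600·24.2325 + 0.4400·70.1794] = 41.5412; exercise value = 48.7375 > continuation, so V_dd = 48.7375 (exercise)
Node u (S = 203): continuation = 1/1.07·[0.5600·0.0000 + 0.4400·9.9648] = 4.0977; exercise value = 0.0000 ≤ continuation, so V_u = 4.0977
Node d (S = 94.25): continuation = 1/1.07·[0.5600·9.9648 + 0.4400·48.7375] = 25.2568; exercise value = 15.7500 ≤ continuation, so V_d = 25.2568
Node 0 (S = 145): continuation = 1/1.07·[0.5600·4.0977 + 0.4400·25.2568] = 12.5305; exercise value = 0.0000 ≤ continuation, so V_0 = 12.5305

$12.53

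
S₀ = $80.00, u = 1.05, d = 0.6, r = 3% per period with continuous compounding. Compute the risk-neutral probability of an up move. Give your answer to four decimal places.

p = 0.9566

Risk-neutral probability p = (e^0.03 − 0.6)/(1.05 − 0.6) = 0.4305/0.4500 = 0.9566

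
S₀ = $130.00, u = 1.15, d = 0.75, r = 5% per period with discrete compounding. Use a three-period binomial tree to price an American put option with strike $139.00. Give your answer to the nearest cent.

Risk-neutral probability p = (1 + 0.05 − 0.75)/(1.15 − 0.75) = 0.3000/0.4000 = 0.7500
Terminal stock prices: S_uuu = 197.7, S_uud = 128.9, S_udd = 84.09, S_ddd = 54.84
Terminal payoffs (K − S): max(-58.71, 0) = 0, max(10.06, 0) = 10.06, max(54.91, 0) = 54.91, max(84.16, 0) = 84.16
Node uu (S = 171.9): continuation = 1/1.05·[0.7500·0.0000 + 0.2500·10.0563] = 2.3943; exercise value = 0.0000 ≤ continuation, so V_uu = 2.3943
Node ud (S = 112.1): continuation = 1/1.05·[0.7500·10.0563 + 0.2500·54.9062] = 20.2560; exercise value = 26.8750 > continuation, so V_ud = 26.8750 (exercise)
Node dd (S = 73.12): continuation = 1/1.05·[0.7500·54.9062 + 0.2500·84.1562] = 59.2560; exercise value = 65.8750 > continuation, so V_dd = 65.8750 (exercise)
Node u (S = 149.5): continuation = 1/1.05·[0.7500·2.3943 + 0.2500·26.8750] = 8.1091; exercise value = 0.0000 ≤ continuation, so V_u = 8.1091
Node d (S = 97.5): continuation = 1/1.05·[0.7500·26.8750 + 0.2500·65.8750] = 34.8810; exercise value = 41.5000 > continuation, so V_d = 41.5000 (exercise)
Node 0 (S = 130): continuation = 1/1.05·[0.7500·8.1091 + 0.2500·41.5000] = 15.6731; exercise value = 9.0000 ≤ continuation, so V_0 = 15.6731

$15.67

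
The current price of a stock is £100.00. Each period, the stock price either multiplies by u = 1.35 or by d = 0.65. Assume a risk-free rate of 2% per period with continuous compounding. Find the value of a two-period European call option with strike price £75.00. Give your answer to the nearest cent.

£34.93

Risk-neutral probability p = (e^0.02 − 0.65)/(1.35 − 0.65) = 0.3702/0.7000 = 0.5289
Terminal stock prices: S_uu = 182.3, S_ud = 87.75, S_dd = 42.25
Terminal payoffs (S − K): max(107.3, 0) = 107.3, max(12.75, 0) = 12.75, max(-32.75, 0) = 0
Node u (S = 135): V_u = e^(−0.02)·[0.5289·107.2500 + 0.4711·12.7500] = 61.4851
Node d (S = 65): V_d = e^(−0.02)·[0.5289·12.7500 + 0.4711·0.0000] = 6.6094
Node 0 (S = 100): V_0 = e^(−0.02)·[0.5289·61.4851 + 0.4711·6.6094] = 34.9254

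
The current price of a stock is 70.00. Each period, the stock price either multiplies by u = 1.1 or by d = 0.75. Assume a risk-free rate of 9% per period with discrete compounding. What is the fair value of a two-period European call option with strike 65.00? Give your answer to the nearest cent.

Risk-neutral probability p = (1 + 0.09 − 0.75)/(1.1 − 0.75) = 0.3400/0.3500 = 0.9714
Terminal stock prices: S_uu = 84.7, S_ud = 57.75, S_dd = 39.38
Terminal payoffs (S − K): max(19.7, 0) = 19.7, max(-7.25, 0) = 0, max(-25.62, 0) = 0
Node u (S = 77): V_u = 1/1.09·[0.9714·19.7000 + 0.0286·0.0000] = 17.5570
Node d (S = 52.5): V_d = 1/1.09·[0.9714·0.0000 + 0.0286·0.0000] = 0.0000
Node 0 (S = 70): V_0 = 1/1.09·[0.9714·17.5570 + 0.0286·0.0000] = 15.6471

15.65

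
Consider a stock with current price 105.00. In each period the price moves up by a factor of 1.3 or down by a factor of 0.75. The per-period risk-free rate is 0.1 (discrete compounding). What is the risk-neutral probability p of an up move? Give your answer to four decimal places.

p = 0.6364

Risk-neutral probability p = (1 + 0.1 − 0.75)/(1.3 − 0.75) = 0.3500/0.5500 = 0.6364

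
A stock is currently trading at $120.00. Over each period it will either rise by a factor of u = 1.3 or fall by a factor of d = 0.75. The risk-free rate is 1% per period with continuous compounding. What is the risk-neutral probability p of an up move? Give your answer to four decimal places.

p = 0.4728

Risk-neutral probability p = (e^0.01 − 0.75)/(1.3 − 0.75) = 0.2601/0.5500 = 0.4728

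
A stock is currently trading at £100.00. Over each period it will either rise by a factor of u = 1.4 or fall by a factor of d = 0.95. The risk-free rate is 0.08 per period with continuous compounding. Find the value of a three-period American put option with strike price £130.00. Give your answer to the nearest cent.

£30.00

Risk-neutral probability p = (e^0.08 − 0.95)/(1.4 − 0.95) = 0.1333/0.4500 = 0.2962
Terminal stock prices: S_uuu = 274.4, S_uud = 186.2, S_udd = 126.3, S_ddd = 85.74
Terminal payoffs (K − S): max(-144.4, 0) = 0, max(-56.2, 0) = 0, max(3.65, 0) = 3.65, max(44.26, 0) = 44.26
Node uu (S = 196): continuation = e^(−0.08)·[0.2962·0.0000 + 0.7038·0.0000] = 0.0000; exercise value = 0.0000 ≤ continuation, so V_uu = 0.0000
Node ud (S = 133): continuation = e^(−0.08)·[0.2962·0.0000 + 0.7038·3.6500] = 2.3714; exercise value = 0.0000 ≤ continuation, so V_ud = 2.3714
Node dd (S = 90.25): continuation = e^(−0.08)·[0.2962·3.6500 + 0.7038·44.2625] = 29.7551; exercise value = 39.7500 > continuation, so V_dd = 39.7500 (exercise)
Node u (S = 140): continuation = e^(−0.08)·[0.2962·0.0000 + 0.7038·2.3714] = 1.5407; exercise value = 0.0000 ≤ continuation, so V_u = 1.5407
Node d (S = 95): continuation = e^(−0.08)·[0.2962·2.3714 + 0.7038·39.7500] = 26.4738; exercise value = 35.0000 > continuation, so V_d = 35.0000 (exercise)
Node 0 (S = 100): continuation = e^(−0.08)·[0.2962·1.5407 + 0.7038·35.0000] = 23.1606; exercise value = 30.0000 > continuation, so V_0 = 30.0000 (exercise)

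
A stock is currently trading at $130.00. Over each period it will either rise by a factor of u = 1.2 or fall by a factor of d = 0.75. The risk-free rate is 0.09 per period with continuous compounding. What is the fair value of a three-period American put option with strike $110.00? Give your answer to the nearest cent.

Risk-neutral probability p = (e^0.09 − 0.75)/(1.2 − 0.75) = 0.3442/0.4500 = 0.7648
Terminal stock prices: S_uuu = 224.6, S_uud = 140.4, S_udd = 87.75, S_ddd = 54.84
Terminal payoffs (K − S): max(-114.6, 0) = 0, max(-30.4, 0) = 0, max(22.25, 0) = 22.25, max(55.16, 0) = 55.16
Node uu (S = 187.2): continuation = e^(−0.09)·[0.7648·0.0000 + 0.2352·0.0000] = 0.0000; exercise value = 0.0000 ≤ continuation, so V_uu = 0.0000
Node ud (S = 117): continuation = e^(−0.09)·[0.7648·0.0000 + 0.2352·22.2500] = 4.7821; exercise value = 0.0000 ≤ continuation, so V_ud = 4.7821
Node dd (S = 73.12): continuation = e^(−0.09)·[0.7648·22.2500 + 0.2352·55.1562] = 27.4074; exercise value = 36.8750 > continuation, so V_dd = 36.8750 (exercise)
Node u (S = 156): continuation = e^(−0.09)·[0.7648·0.0000 + 0.2352·4.7821] = 1.0278; exercise value = 0.0000 ≤ continuation, so V_u = 1.0278
Node d (S = 97.5): continuation = e^(−0.09)·[0.7648·4.7821 + 0.2352·36.8750] = 11.2682; exercise value = 12.5000 > continuation, so V_d = 12.5000 (exercise)
Node 0 (S = 130): continuation = e^(−0.09)·[0.7648·1.0278 + 0.2352·12.5000] = 3.4050; exercise value = 0.0000 ≤ continuation, so V_0 = 3.4050

$3.41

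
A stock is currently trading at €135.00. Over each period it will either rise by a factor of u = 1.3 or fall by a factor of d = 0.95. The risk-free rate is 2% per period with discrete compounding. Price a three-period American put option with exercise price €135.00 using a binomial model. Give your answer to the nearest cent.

€9.29

Risk-neutral probability p = (1 + 0.02 − 0.95)/(1.3 − 0.95) = 0.0700/0.3500 = 0.2000
Terminal stock prices: S_uuu = 296.6, S_uud = 216.7, S_udd = 158.4, S_ddd = 115.7
Terminal payoffs (K − S): max(-161.6, 0) = 0, max(-81.74, 0) = 0, max(-23.39, 0) = 0, max(19.25, 0) = 19.25
Node uu (S = 228.2): continuation = 1/1.02·[0.2000·0.0000 + 0.8000·0.0000] = 0.0000; exercise value = 0.0000 ≤ continuation, so V_uu = 0.0000
Node ud (S = 166.7): continuation = 1/1.02·[0.2000·0.0000 + 0.8000·0.0000] = 0.0000; exercise value = 0.0000 ≤ continuation, so V_ud = 0.0000
Node dd (S = 121.8): continuation = 1/1.02·[0.2000·0.0000 + 0.8000·19.2544] = 15.1015; exercise value = 13.1625 ≤ continuation, so V_dd = 15.1015
Node u (S = 175.5): continuation = 1/1.02·[0.2000·0.0000 + 0.8000·0.0000] = 0.0000; exercise value = 0.0000 ≤ continuation, so V_u = 0.0000
Node d (S = 128.2): continuation = 1/1.02·[0.2000·0.0000 + 0.8000·15.1015] = 11.8443; exercise value = 6.7500 ≤ continuation, so V_d = 11.8443
Node 0 (S = 135): continuation = 1/1.02·[0.2000·0.0000 + 0.8000·11.8443] = 9.2896; exercise value = 0.0000 ≤ continuation, so V_0 = 9.2896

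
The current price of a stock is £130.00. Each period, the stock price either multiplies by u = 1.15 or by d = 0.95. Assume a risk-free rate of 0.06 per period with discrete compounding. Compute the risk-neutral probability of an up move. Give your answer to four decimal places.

Risk-neutral probability p = (1 + 0.06 − 0.95)/(1.15 − 0.95) = 0.1100/0.2000 = 0.5500

p = 0.5500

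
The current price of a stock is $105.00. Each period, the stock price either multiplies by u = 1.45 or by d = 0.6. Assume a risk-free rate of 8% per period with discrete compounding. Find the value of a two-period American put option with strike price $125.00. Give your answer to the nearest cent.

$32.08

Risk-neutral probability p = (1 + 0.08 − 0.6)/(1.45 − 0.6) = 0.4800/0.8500 = 0.5647
Terminal stock prices: S_uu = 220.8, S_ud = 91.35, S_dd = 37.8
Terminal payoffs (K − S): max(-95.76, 0) = 0, max(33.65, 0) = 33.65, max(87.2, 0) = 87.2
Node u (S = 152.2): continuation = 1/1.08·[0.5647·0.0000 + 0.4353·33.6500] = 13.5626; exercise value = 0.0000 ≤ continuation, so V_u = 13.5626
Node d (S = 63): continuation = 1/1.08·[0.5647·33.6500 + 0.4353·87.2000] = 52.7407; exercise value = 62.0000 > continuation, so V_d = 62.0000 (exercise)
Node 0 (S = 105): continuation = 1/1.08·[0.5647·13.5626 + 0.4353·62.0000] = 32.0807; exercise value = 20.0000 ≤ continuation, so V_0 = 32.0807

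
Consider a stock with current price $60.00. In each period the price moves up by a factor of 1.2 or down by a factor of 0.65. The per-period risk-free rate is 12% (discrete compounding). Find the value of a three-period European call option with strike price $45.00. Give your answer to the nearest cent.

$28.60

Risk-neutral probability p = (1 + 0.12 − 0.65)/(1.2 − 0.65) = 0.4700/0.5500 = 0.8545
Terminal stock prices: S_uuu = 103.7, S_uud = 56.16, S_udd = 30.42, S_ddd = 16.48
Terminal payoffs (S − K): max(58.68, 0) = 58.68, max(11.16, 0) = 11.16, max(-14.58, 0) = 0, max(-28.52, 0) = 0
Node uu (S = 86.4): V_uu = 1/1.12·[0.8545·58.6800 + 0.1455·11.1600] = 46.2214
Node ud (S = 46.8): V_ud = 1/1.12·[0.8545·11.1600 + 0.1455·0.0000] = 8.5149
Node dd (S = 25.35): V_dd = 1/1.12·[0.8545·0.0000 + 0.1455·0.0000] = 0.0000
Node u (S = 72): V_u = 1/1.12·[0.8545·46.2214 + 0.1455·8.5149] = 36.3722
Node d (S = 39): V_d = 1/1.12·[0.8545·8.5149 + 0.1455·0.0000] = 6.4968
Node 0 (S = 60): V_0 = 1/1.12·[0.8545·36.3722 + 0.1455·6.4968] = 28.5952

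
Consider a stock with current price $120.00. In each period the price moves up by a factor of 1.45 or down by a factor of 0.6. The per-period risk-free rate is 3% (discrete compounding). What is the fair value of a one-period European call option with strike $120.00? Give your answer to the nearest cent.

Risk-neutral probability p = (1 + 0.03 − 0.6)/(1.45 − 0.6) = 0.4300/0.8500 = 0.5059
Terminal stock prices: S_u = 174, S_d = 72
Terminal payoffs (S − K): max(54, 0) = 54, max(-48, 0) = 0
Node 0 (S = 120): V_0 = 1/1.03·[0.5059·54.0000 + 0.4941·0.0000] = 26.5220

$26.52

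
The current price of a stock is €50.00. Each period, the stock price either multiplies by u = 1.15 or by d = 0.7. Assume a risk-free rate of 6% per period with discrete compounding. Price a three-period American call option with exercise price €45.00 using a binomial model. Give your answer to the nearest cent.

Risk-neutral probability p = (1 + 0.06 − 0.7)/(1.15 − 0.7) = 0.3600/0.4500 = 0.8000
Terminal stock prices: S_uuu = 76.04, S_uud = 46.29, S_udd = 28.17, S_ddd = 17.15
Terminal payoffs (S − K): max(31.04, 0) = 31.04, max(1.287, 0) = 1.287, max(-16.83, 0) = 0, max(-27.85, 0) = 0
Node uu (S = 66.12): continuation = 1/1.06·[0.8000·31.0437 + 0.2000·1.2875] = 23.6722; exercise value = 21.1250 ≤ continuation, so V_uu = 23.6722
Node ud (S = 40.25): continuation = 1/1.06·[0.8000·1.2875 + 0.2000·0.0000] = 0.9717; exercise value = 0.0000 ≤ continuation, so V_ud = 0.9717
Node dd (S = 24.5): continuation = 1/1.06·[0.8000·0.0000 + 0.2000·0.0000] = 0.0000; exercise value = 0.0000 ≤ continuation, so V_dd = 0.0000
Node u (S = 57.5): continuation = 1/1.06·[0.8000·23.6722 + 0.2000·0.9717] = 18.0491; exercise value = 12.5000 ≤ continuation, so V_u = 18.0491
Node d (S = 35): continuation = 1/1.06·[0.8000·0.9717 + 0.2000·0.0000] = 0.7334; exercise value = 0.0000 ≤ continuation, so V_d = 0.7334
Node 0 (S = 50): continuation = 1/1.06·[0.8000·18.0491 + 0.2000·0.7334] = 13.7604; exercise value = 5.0000 ≤ continuation, so V_0 = 13.7604

€13.76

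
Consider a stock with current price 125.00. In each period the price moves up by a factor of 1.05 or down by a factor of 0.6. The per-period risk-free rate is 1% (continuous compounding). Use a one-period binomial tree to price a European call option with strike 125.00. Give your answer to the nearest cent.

Risk-neutral probability p = (e^0.01 − 0.6)/(1.05 − 0.6) = 0.4101/0.4500 = 0.9112
Terminal stock prices: S_u = 131.2, S_d = 75
Terminal payoffs (S − K): max(6.25, 0) = 6.25, max(-50, 0) = 0
Node 0 (S = 125): V_0 = e^(−0.01)·[0.9112·6.2500 + 0.0888·0.0000] = 5.6385

5.64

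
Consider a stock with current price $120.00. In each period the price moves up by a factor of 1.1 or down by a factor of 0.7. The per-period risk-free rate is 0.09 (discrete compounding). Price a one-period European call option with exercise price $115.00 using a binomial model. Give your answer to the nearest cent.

$15.21

Risk-neutral probability p = (1 + 0.09 − 0.7)/(1.1 − 0.7) = 0.3900/0.4000 = 0.9750
Terminal stock prices: S_u = 132, S_d = 84
Terminal payoffs (S − K): max(17, 0) = 17, max(-31, 0) = 0
Node 0 (S = 120): V_0 = 1/1.09·[0.9750·17.0000 + 0.0250·0.0000] = 15.2064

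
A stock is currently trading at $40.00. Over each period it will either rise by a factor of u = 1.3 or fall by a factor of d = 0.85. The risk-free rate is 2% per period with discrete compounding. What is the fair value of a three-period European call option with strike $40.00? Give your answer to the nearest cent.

Risk-neutral probability p = (1 + 0.02 − 0.85)/(1.3 − 0.85) = 0.1700/0.4500 = 0.3778
Terminal stock prices: S_uuu = 87.88, S_uud = 57.46, S_udd = 37.57, S_ddd = 24.56
Terminal payoffs (S − K): max(47.88, 0) = 47.88, max(17.46, 0) = 17.46, max(-2.43, 0) = 0, max(-15.44, 0) = 0
Node uu (S = 67.6): V_uu = 1/1.02·[0.3778·47.8800 + 0.6222·17.4600] = 28.3843
Node ud (S = 44.2): V_ud = 1/1.02·[0.3778·17.4600 + 0.6222·0.0000] = 6.4667
Node dd (S = 28.9): V_dd = 1/1.02·[0.3778·0.0000 + 0.6222·0.0000] = 0.0000
Node u (S = 52): V_u = 1/1.02·[0.3778·28.3843 + 0.6222·6.4667] = 14.4575
Node d (S = 34): V_d = 1/1.02·[0.3778·6.4667 + 0.6222·0.0000] = 2.3951
Node 0 (S = 40): V_0 = 1/1.02·[0.3778·14.4575 + 0.6222·2.3951] = 6.8157

$6.82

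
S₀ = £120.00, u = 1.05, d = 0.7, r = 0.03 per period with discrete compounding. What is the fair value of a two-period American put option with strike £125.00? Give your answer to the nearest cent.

Risk-neutral probability p = (1 + 0.03 − 0.7)/(1.05 − 0.7) = 0.3300/0.3500 = 0.9429
Terminal stock prices: S_uu = 132.3, S_ud = 88.2, S_dd = 58.8
Terminal payoffs (K − S): max(-7.3, 0) = 0, max(36.8, 0) = 36.8, max(66.2, 0) = 66.2
Node u (S = 126): continuation = 1/1.03·[0.9429·0.0000 + 0.0571·36.8000] = 2.0416; exercise value = 0.0000 ≤ continuation, so V_u = 2.0416
Node d (S = 84): continuation = 1/1.03·[0.9429·36.8000 + 0.0571·66.2000] = 37.3592; exercise value = 41.0000 > continuation, so V_d = 41.0000 (exercise)
Node 0 (S = 120): continuation = 1/1.03·[0.9429·2.0416 + 0.0571·41.0000] = 4.1435; exercise value = 5.0000 > continuation, so V_0 = 5.0000 (exercise)

£5.00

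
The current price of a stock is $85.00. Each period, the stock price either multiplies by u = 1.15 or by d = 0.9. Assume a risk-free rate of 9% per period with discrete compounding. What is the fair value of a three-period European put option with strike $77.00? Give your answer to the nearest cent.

$0.16

Risk-neutral probability p = (1 + 0.09 − 0.9)/(1.15 − 0.9) = 0.1900/0.2500 = 0.7600
Terminal stock prices: S_uuu = 129.3, S_uud = 101.2, S_udd = 79.18, S_ddd = 61.97
Terminal payoffs (K − S): max(-52.27, 0) = 0, max(-24.17, 0) = 0, max(-2.177, 0) = 0, max(15.03, 0) = 15.03
Node uu (S = 112.4): V_uu = 1/1.09·[0.7600·0.0000 + 0.2400·0.0000] = 0.0000
Node ud (S = 87.97): V_ud = 1/1.09·[0.7600·0.0000 + 0.2400·0.0000] = 0.0000
Node dd (S = 68.85): V_dd = 1/1.09·[0.7600·0.0000 + 0.2400·15.0350] = 3.3105
Node u (S = 97.75): V_u = 1/1.09·[0.7600·0.0000 + 0.2400·0.0000] = 0.0000
Node d (S = 76.5): V_d = 1/1.09·[0.7600·0.0000 + 0.2400·3.3105] = 0.7289
Node 0 (S = 85): V_0 = 1/1.09·[0.7600·0.0000 + 0.2400·0.7289] = 0.1605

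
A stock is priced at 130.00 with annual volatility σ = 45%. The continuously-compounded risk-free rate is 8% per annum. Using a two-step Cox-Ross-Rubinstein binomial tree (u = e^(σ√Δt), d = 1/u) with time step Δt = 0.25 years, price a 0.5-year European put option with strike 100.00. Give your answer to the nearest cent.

4.30

CRR parameters: u = e^(σ√Δt) = e^(0.45·√0.25) = 1.2523, d = 1/u = 0.7985
Per-period rate: rΔt = 0.08·0.25 = 0.02, so R = e^0.02 = 1.0202
Risk-neutral probability p = (e^0.02 − 0.7985)/(1.2523 − 0.7985) = 0.2217/0.4538 = 0.4885
Terminal stock prices: S_uu = 203.9, S_ud = 130, S_dd = 82.89
Terminal payoffs (K − S): max(-103.9, 0) = 0, max(-30, 0) = 0, max(17.11, 0) = 17.11
Node u (S = 162.8): V_u = e^(−0.02)·[0.4885·0.0000 + 0.5115·0.0000] = 0.0000
Node d (S = 103.8): V_d = e^(−0.02)·[0.4885·0.0000 + 0.5115·17.1083] = 8.5776
Node 0 (S = 130): V_0 = e^(−0.02)·[0.4885·0.0000 + 0.5115·8.5776] = 4.3006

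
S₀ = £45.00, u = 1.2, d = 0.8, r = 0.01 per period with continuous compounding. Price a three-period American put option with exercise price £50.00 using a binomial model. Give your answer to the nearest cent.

£8.36

Risk-neutral probability p = (e^0.01 − 0.8)/(1.2 − 0.8) = 0.2101/0.4000 = 0.5251
Terminal stock prices: S_uuu = 77.76, S_uud = 51.84, S_udd = 34.56, S_ddd = 23.04
Terminal payoffs (K − S): max(-27.76, 0) = 0, max(-1.84, 0) = 0, max(15.44, 0) = 15.44, max(26.96, 0) = 26.96
Node uu (S = 64.8): continuation = e^(−0.01)·[0.5251·0.0000 + 0.4749·0.0000] = 0.0000; exercise value = 0.0000 ≤ continuation, so V_uu = 0.0000
Node ud (S = 43.2): continuation = e^(−0.01)·[0.5251·0.0000 + 0.4749·15.4400] = 7.2591; exercise value = 6.8000 ≤ continuation, so V_ud = 7.2591
Node dd (S = 28.8): continuation = e^(−0.01)·[0.5251·15.4400 + 0.4749·26.9600] = 20.7025; exercise value = 21.2000 > continuation, so V_dd = 21.2000 (exercise)
Node u (S = 54): continuation = e^(−0.01)·[0.5251·0.0000 + 0.4749·7.2591] = 3.4129; exercise value = 0.0000 ≤ continuation, so V_u = 3.4129
Node d (S = 36): continuation = e^(−0.01)·[0.5251·7.2591 + 0.4749·21.2000] = 13.7412; exercise value = 14.0000 > continuation, so V_d = 14.0000 (exercise)
Node 0 (S = 45): continuation = e^(−0.01)·[0.5251·3.4129 + 0.4749·14.0000] = 8.3564; exercise value = 5.0000 ≤ continuation, so V_0 = 8.3564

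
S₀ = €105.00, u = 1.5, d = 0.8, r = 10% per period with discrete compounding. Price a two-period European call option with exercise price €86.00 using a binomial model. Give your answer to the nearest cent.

€39.00

Risk-neutral probability p = (1 + 0.1 − 0.8)/(1.5 − 0.8) = 0.3000/0.7000 = 0.4286
Terminal stock prices: S_uu = 236.2, S_ud = 126, S_dd = 67.2
Terminal payoffs (S − K): max(150.2, 0) = 150.2, max(40, 0) = 40, max(-18.8, 0) = 0
Node u (S = 157.5): V_u = 1/1.1·[0.4286·150.2500 + 0.5714·40.0000] = 79.3182
Node d (S = 84): V_d = 1/1.1·[0.4286·40.0000 + 0.5714·0.0000] = 15.5844
Node 0 (S = 105): V_0 = 1/1.1·[0.4286·79.3182 + 0.5714·15.5844] = 38.9990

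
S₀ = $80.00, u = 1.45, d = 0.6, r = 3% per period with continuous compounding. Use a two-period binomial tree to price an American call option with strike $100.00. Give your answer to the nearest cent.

$16.47

Risk-neutral probability p = (e^0.03 − 0.6)/(1.45 − 0.6) = 0.4305/0.8500 = 0.5064
Terminal stock prices: S_uu = 168.2, S_ud = 69.6, S_dd = 28.8
Terminal payoffs (S − K): max(68.2, 0) = 68.2, max(-30.4, 0) = 0, max(-71.2, 0) = 0
Node u (S = 116): continuation = e^(−0.03)·[0.5064·68.2000 + 0.4936·0.0000] = 33.5169; exercise value = 16.0000 ≤ continuation, so V_u = 33.5169
Node d (S = 48): continuation = e^(−0.03)·[0.5064·0.0000 + 0.4936·0.0000] = 0.0000; exercise value = 0.0000 ≤ continuation, so V_d = 0.0000
Node 0 (S = 80): continuation = e^(−0.03)·[0.5064·33.5169 + 0.4936·0.0000] = 16.4719; exercise value = 0.0000 ≤ continuation, so V_0 = 16.4719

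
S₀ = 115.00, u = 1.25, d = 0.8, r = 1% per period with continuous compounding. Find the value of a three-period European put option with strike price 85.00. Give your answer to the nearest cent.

Risk-neutral probability p = (e^0.01 − 0.8)/(1.25 − 0.8) = 0.2101/0.4500 = 0.4668
Terminal stock prices: S_uuu = 224.6, S_uud = 143.8, S_udd = 92, S_ddd = 58.88
Terminal payoffs (K − S): max(-139.6, 0) = 0, max(-58.75, 0) = 0, max(-7, 0) = 0, max(26.12, 0) = 26.12
Node uu (S = 179.7): V_uu = e^(−0.01)·[0.4668·0.0000 + 0.5332·0.0000] = 0.0000
Node ud (S = 115): V_ud = e^(−0.01)·[0.4668·0.0000 + 0.5332·0.0000] = 0.0000
Node dd (S = 73.6): V_dd = e^(−0.01)·[0.4668·0.0000 + 0.5332·26.1200] = 13.7892
Node u (S = 143.8): V_u = e^(−0.01)·[0.4668·0.0000 + 0.5332·0.0000] = 0.0000
Node d (S = 92): V_d = e^(−0.01)·[0.4668·0.0000 + 0.5332·13.7892] = 7.2795
Node 0 (S = 115): V_0 = e^(−0.01)·[0.4668·0.0000 + 0.5332·7.2795] = 3.8430

3.84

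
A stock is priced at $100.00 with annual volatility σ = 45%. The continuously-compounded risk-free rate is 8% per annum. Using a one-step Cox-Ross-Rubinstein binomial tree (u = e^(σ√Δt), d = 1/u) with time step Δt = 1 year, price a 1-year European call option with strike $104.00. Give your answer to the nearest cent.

CRR parameters: u = e^(σ√Δt) = e^(0.45·√1) = 1.5683, d = 1/u = 0.6376
Per-period rate: rΔt = 0.08·1 = 0.08, so R = e^0.08 = 1.0833
Risk-neutral probability p = (e^0.08 − 0.6376)/(1.5683 − 0.6376) = 0.4457/0.9307 = 0.4789
Terminal stock prices: S_u = 156.8, S_d = 63.76
Terminal payoffs (S − K): max(52.83, 0) = 52.83, max(-40.24, 0) = 0
Node 0 (S = 100): V_0 = e^(−0.08)·[0.4789·52.8312 + 0.5211·0.0000] = 23.3533

$23.35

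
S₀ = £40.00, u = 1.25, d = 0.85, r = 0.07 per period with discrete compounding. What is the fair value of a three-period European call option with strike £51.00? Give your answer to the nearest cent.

£4.39

Risk-neutral probability p = (1 + 0.07 − 0.85)/(1.25 − 0.85) = 0.2200/0.4000 = 0.5500
Terminal stock prices: S_uuu = 78.12, S_uud = 53.12, S_udd = 36.12, S_ddd = 24.56
Terminal payoffs (S − K): max(27.12, 0) = 27.12, max(2.125, 0) = 2.125, max(-14.88, 0) = 0, max(-26.44, 0) = 0
Node uu (S = 62.5): V_uu = 1/1.07·[0.5500·27.1250 + 0.4500·2.1250] = 14.8364
Node ud (S = 42.5): V_ud = 1/1.07·[0.5500·2.1250 + 0.4500·0.0000] = 1.0923
Node dd (S = 28.9): V_dd = 1/1.07·[0.5500·0.0000 + 0.4500·0.0000] = 0.0000
Node u (S = 50): V_u = 1/1.07·[0.5500·14.8364 + 0.4500·1.0923] = 8.0856
Node d (S = 34): V_d = 1/1.07·[0.5500·1.0923 + 0.4500·0.0000] = 0.5615
Node 0 (S = 40): V_0 = 1/1.07·[0.5500·8.0856 + 0.4500·0.5615] = 4.3923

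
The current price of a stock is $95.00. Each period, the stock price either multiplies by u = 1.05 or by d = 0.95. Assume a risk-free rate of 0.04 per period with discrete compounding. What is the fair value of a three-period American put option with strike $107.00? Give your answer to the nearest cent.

Risk-neutral probability p = (1 + 0.04 − 0.95)/(1.05 − 0.95) = 0.0900/0.1000 = 0.9000
Terminal stock prices: S_uuu = 110, S_uud = 99.5, S_udd = 90.02, S_ddd = 81.45
Terminal payoffs (K − S): max(-2.974, 0) = 0, max(7.499, 0) = 7.499, max(16.98, 0) = 16.98, max(25.55, 0) = 25.55
Node uu (S = 104.7): continuation = 1/1.04·[0.9000·0.0000 + 0.1000·7.4994] = 0.7211; exercise value = 2.2625 > continuation, so V_uu = 2.2625 (exercise)
Node ud (S = 94.76): continuation = 1/1.04·[0.9000·7.4994 + 0.1000·16.9756] = 8.1221; exercise value = 12.2375 > continuation, so V_ud = 12.2375 (exercise)
Node dd (S = 85.74): continuation = 1/1.04·[0.9000·16.9756 + 0.1000·25.5494] = 17.1471; exercise value = 21.2625 > continuation, so V_dd = 21.2625 (exercise)
Node u (S = 99.75): continuation = 1/1.04·[0.9000·2.2625 + 0.1000·12.2375] = 3.1346; exercise value = 7.2500 > continuation, so V_u = 7.2500 (exercise)
Node d (S = 90.25): continuation = 1/1.04·[0.9000·12.2375 + 0.1000·21.2625] = 12.6346; exercise value = 16.7500 > continuation, so V_d = 16.7500 (exercise)
Node 0 (S = 95): continuation = 1/1.04·[0.9000·7.2500 + 0.1000·16.7500] = 7.8846; exercise value = 12.0000 > continuation, so V_0 = 12.0000 (exercise)

$12.00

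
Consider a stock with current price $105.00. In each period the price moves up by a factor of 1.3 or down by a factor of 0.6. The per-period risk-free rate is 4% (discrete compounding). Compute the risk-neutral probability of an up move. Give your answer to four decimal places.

p = 0.6286

Risk-neutral probability p = (1 + 0.04 − 0.6)/(1.3 − 0.6) = 0.4400/0.7000 = 0.6286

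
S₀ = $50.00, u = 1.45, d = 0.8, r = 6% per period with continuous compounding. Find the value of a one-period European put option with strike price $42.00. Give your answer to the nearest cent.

Risk-neutral probability p = (e^0.06 − 0.8)/(1.45 − 0.8) = 0.2618/0.6500 = 0.4028
Terminal stock prices: S_u = 72.5, S_d = 40
Terminal payoffs (K − S): max(-30.5, 0) = 0, max(2, 0) = 2
Node 0 (S = 50): V_0 = e^(−0.06)·[0.4028·0.0000 + 0.5972·2.0000] = 1.1248

$1.12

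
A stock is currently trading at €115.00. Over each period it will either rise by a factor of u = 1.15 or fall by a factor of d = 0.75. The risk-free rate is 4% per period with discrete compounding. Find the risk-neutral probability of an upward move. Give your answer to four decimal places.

Risk-neutral probability p = (1 + 0.04 − 0.75)/(1.15 − 0.75) = 0.2900/0.4000 = 0.7250

p = 0.7250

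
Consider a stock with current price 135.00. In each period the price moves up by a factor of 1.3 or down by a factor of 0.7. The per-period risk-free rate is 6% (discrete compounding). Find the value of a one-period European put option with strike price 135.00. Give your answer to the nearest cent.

15.28

Risk-neutral probability p = (1 + 0.06 − 0.7)/(1.3 − 0.7) = 0.3600/0.6000 = 0.6000
Terminal stock prices: S_u = 175.5, S_d = 94.5
Terminal payoffs (K − S): max(-40.5, 0) = 0, max(40.5, 0) = 40.5
Node 0 (S = 135): V_0 = 1/1.06·[0.6000·0.0000 + 0.4000·40.5000] = 15.2830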